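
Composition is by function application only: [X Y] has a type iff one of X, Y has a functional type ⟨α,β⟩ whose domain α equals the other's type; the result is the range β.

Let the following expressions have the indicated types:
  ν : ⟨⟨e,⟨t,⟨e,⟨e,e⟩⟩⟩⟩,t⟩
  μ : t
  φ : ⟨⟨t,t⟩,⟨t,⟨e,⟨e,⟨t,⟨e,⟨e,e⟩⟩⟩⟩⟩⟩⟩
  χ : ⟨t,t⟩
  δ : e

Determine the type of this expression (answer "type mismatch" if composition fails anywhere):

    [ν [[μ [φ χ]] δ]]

t

[φ χ]: φ is ⟨⟨t,t⟩,⟨t,⟨e,⟨e,⟨t,⟨e,⟨e,e⟩⟩⟩⟩⟩⟩⟩, χ is ⟨t,t⟩; result ⟨t,⟨e,⟨e,⟨t,⟨e,⟨e,e⟩⟩⟩⟩⟩⟩.
[μ [φ χ]]: [φ χ] is ⟨t,⟨e,⟨e,⟨t,⟨e,⟨e,e⟩⟩⟩⟩⟩⟩, μ is t; result ⟨e,⟨e,⟨t,⟨e,⟨e,e⟩⟩⟩⟩⟩.
[[μ [φ χ]] δ]: [μ [φ χ]] is ⟨e,⟨e,⟨t,⟨e,⟨e,e⟩⟩⟩⟩⟩, δ is e; result ⟨e,⟨t,⟨e,⟨e,e⟩⟩⟩⟩.
[ν [[μ [φ χ]] δ]]: ν is ⟨⟨e,⟨t,⟨e,⟨e,e⟩⟩⟩⟩,t⟩, [[μ [φ χ]] δ] is ⟨e,⟨t,⟨e,⟨e,e⟩⟩⟩⟩; result t.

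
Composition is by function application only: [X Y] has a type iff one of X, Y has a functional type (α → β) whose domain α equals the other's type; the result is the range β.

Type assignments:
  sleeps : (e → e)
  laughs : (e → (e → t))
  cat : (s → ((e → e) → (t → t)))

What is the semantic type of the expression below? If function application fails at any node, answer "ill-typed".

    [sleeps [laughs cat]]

[laughs cat]: (e → (e → t)) with (s → ((e → e) → (t → t))) — neither is a function whose domain matches the other; composition fails here.

ill-typed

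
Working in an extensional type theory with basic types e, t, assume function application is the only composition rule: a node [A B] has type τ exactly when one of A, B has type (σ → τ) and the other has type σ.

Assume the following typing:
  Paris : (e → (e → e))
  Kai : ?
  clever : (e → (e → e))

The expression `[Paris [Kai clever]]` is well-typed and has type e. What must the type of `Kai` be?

For [Paris [Kai clever]] to have type e with Paris of type (e → (e → e)), [Kai clever] must be the function: [Kai clever] : ((e → (e → e)) → e).
For [Kai clever] to have type ((e → (e → e)) → e) with clever of type (e → (e → e)), Kai must be the function: Kai : ((e → (e → e)) → ((e → (e → e)) → e)).

((e → (e → e)) → ((e → (e → e)) → e))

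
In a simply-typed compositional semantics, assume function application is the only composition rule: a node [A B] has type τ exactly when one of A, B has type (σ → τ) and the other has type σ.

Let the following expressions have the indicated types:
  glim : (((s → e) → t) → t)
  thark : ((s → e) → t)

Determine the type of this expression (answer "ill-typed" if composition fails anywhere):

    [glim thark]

[glim thark]: (((s → e) → t) → t) applied to ((s → e) → t) yields t.

t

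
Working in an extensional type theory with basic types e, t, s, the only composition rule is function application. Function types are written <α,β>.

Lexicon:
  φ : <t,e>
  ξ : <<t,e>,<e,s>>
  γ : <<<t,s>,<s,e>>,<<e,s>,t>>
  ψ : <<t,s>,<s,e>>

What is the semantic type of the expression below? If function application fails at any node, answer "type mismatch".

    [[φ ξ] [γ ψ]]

t

[φ ξ]: ξ is <<t,e>,<e,s>>, φ is <t,e>; result <e,s>.
[γ ψ]: γ is <<<t,s>,<s,e>>,<<e,s>,t>>, ψ is <<t,s>,<s,e>>; result <<e,s>,t>.
[[φ ξ] [γ ψ]]: [γ ψ] is <<e,s>,t>, [φ ξ] is <e,s>; result t.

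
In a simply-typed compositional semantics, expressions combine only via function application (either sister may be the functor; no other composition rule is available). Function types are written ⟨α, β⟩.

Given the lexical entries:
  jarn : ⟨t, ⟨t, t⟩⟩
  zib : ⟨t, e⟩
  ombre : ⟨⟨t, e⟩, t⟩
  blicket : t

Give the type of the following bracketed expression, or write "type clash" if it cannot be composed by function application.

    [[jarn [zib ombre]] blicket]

[zib ombre]: ⟨⟨t, e⟩, t⟩ applied to ⟨t, e⟩ yields t.
[jarn [zib ombre]]: ⟨t, ⟨t, t⟩⟩ applied to t yields ⟨t, t⟩.
[[jarn [zib ombre]] blicket]: ⟨t, t⟩ applied to t yields t.

t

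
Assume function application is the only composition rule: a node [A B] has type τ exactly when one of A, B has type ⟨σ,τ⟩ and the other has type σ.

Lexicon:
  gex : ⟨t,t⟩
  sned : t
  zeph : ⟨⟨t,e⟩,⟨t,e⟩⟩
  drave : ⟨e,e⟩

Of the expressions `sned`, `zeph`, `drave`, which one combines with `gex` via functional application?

sned — combines: gex : ⟨t,t⟩ takes sned : t as argument, giving t.
zeph : ⟨⟨t,e⟩,⟨t,e⟩⟩ — neither side's domain matches the other.
drave : ⟨e,e⟩ — neither side's domain matches the other.

sned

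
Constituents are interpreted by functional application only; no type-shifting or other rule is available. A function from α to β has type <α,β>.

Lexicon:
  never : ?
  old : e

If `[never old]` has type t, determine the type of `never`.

<e,t>

For [never old] to have type t with old of type e, never must be the function: never : <e,t>.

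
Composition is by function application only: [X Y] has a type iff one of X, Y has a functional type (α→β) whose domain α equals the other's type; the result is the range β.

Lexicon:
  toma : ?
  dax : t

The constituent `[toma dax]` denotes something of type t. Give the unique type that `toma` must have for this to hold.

[toma dax] must have type t. The sister dax has type t; that is not a function onto t, so toma must be the functor, of type (t→t).

(t→t)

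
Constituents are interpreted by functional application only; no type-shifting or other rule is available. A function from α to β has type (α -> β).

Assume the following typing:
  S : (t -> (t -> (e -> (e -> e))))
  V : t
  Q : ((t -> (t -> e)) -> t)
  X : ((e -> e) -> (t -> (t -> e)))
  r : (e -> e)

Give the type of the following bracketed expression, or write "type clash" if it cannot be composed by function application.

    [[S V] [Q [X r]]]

(e -> (e -> e))

[S V]: S is (t -> (t -> (e -> (e -> e)))), V is t; result (t -> (e -> (e -> e))).
[X r]: X is ((e -> e) -> (t -> (t -> e))), r is (e -> e); result (t -> (t -> e)).
[Q [X r]]: Q is ((t -> (t -> e)) -> t), [X r] is (t -> (t -> e)); result t.
[[S V] [Q [X r]]]: [S V] is (t -> (e -> (e -> e))), [Q [X r]] is t; result (e -> (e -> e)).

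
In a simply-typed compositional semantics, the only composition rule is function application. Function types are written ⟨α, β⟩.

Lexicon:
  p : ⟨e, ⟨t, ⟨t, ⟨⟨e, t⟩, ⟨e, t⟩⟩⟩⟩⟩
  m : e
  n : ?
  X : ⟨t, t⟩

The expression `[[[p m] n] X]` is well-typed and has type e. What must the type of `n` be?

⟨⟨t, ⟨t, ⟨⟨e, t⟩, ⟨e, t⟩⟩⟩⟩, ⟨⟨t, t⟩, e⟩⟩

At [[[p m] n] X] (required: e): X is ⟨t, t⟩, which is not a function with range e; hence [[p m] n] is the functor — type ⟨⟨t, t⟩, e⟩.
At [[p m] n] (required: ⟨⟨t, t⟩, e⟩): [p m] is ⟨t, ⟨t, ⟨⟨e, t⟩, ⟨e, t⟩⟩⟩⟩, which is not a function with range ⟨⟨t, t⟩, e⟩; hence n is the functor — type ⟨⟨t, ⟨t, ⟨⟨e, t⟩, ⟨e, t⟩⟩⟩⟩, ⟨⟨t, t⟩, e⟩⟩.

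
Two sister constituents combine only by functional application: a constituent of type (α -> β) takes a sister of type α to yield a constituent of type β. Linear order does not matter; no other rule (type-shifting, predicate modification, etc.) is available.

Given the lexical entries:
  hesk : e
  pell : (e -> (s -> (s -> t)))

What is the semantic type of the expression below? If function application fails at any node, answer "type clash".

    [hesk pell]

[hesk pell]: (e -> (s -> (s -> t))) applied to e yields (s -> (s -> t)).

(s -> (s -> t))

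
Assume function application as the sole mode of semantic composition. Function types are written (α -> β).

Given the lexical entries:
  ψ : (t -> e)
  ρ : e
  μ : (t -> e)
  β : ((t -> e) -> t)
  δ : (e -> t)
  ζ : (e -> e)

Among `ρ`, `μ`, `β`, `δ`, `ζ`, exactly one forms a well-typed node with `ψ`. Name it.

β

ρ : e — neither side's domain matches the other.
μ : (t -> e) — neither side's domain matches the other.
β — combines: β : ((t -> e) -> t) takes ψ : (t -> e) as argument, giving t.
δ : (e -> t) — neither side's domain matches the other.
ζ : (e -> e) — neither side's domain matches the other.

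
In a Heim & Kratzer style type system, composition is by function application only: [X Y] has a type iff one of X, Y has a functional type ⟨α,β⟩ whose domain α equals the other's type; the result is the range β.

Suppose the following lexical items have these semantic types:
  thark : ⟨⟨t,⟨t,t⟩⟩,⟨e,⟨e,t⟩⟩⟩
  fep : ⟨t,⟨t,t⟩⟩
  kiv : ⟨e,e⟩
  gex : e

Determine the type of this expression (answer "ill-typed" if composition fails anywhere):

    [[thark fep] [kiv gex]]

[thark fep]: thark is ⟨⟨t,⟨t,t⟩⟩,⟨e,⟨e,t⟩⟩⟩, fep is ⟨t,⟨t,t⟩⟩; result ⟨e,⟨e,t⟩⟩.
[kiv gex]: kiv is ⟨e,e⟩, gex is e; result e.
[[thark fep] [kiv gex]]: [thark fep] is ⟨e,⟨e,t⟩⟩, [kiv gex] is e; result ⟨e,t⟩.

⟨e,t⟩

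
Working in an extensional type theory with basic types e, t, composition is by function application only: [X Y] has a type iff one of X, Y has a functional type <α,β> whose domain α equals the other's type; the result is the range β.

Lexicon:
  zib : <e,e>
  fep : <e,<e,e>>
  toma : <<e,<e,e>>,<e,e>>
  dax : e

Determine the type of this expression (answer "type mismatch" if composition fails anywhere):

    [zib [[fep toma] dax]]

[fep toma] — toma of type <<e,<e,e>>,<e,e>> combines with fep of type <e,<e,e>>: type <e,e>.
[[fep toma] dax] — [fep toma] of type <e,e> combines with dax of type e: type e.
[zib [[fep toma] dax]] — zib of type <e,e> combines with [[fep toma] dax] of type e: type e.

e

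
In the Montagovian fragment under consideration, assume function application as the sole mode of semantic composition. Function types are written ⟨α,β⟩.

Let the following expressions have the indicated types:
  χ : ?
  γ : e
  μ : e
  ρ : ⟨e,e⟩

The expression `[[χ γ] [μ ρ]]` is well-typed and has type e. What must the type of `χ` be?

⟨e,⟨e,e⟩⟩

At [[χ γ] [μ ρ]] (required: e): [μ ρ] is e, which is not a function with range e; hence [χ γ] is the functor — type ⟨e,e⟩.
At [χ γ] (required: ⟨e,e⟩): γ is e, which is not a function with range ⟨e,e⟩; hence χ is the functor — type ⟨e,⟨e,e⟩⟩.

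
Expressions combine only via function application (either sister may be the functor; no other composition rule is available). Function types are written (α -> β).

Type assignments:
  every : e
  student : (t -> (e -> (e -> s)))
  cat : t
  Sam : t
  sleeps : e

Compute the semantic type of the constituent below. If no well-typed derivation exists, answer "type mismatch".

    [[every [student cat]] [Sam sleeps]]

[student cat]: functor student : (t -> (e -> (e -> s))), argument cat : t; result (e -> (e -> s)).
[every [student cat]]: functor [student cat] : (e -> (e -> s)), argument every : e; result (e -> s).
[Sam sleeps]: t with e — neither is a function whose domain matches the other; composition fails here.

type mismatch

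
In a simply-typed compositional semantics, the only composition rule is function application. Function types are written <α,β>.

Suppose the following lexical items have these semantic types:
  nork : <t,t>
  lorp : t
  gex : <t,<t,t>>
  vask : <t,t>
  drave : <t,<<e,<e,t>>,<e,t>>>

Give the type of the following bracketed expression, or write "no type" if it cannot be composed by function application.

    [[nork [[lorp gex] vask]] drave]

no type

[lorp gex]: functor gex : <t,<t,t>>, argument lorp : t; result <t,t>.
[[lorp gex] vask]: <t,t> with <t,t> — neither is a function whose domain matches the other; composition fails here.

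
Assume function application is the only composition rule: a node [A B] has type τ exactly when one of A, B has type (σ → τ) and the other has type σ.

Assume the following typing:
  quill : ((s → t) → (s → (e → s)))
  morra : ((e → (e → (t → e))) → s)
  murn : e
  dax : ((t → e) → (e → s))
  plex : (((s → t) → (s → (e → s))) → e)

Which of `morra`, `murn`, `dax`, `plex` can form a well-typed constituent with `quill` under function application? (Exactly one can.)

morra : ((e → (e → (t → e))) → s) — quill needs (s → t); morra needs (e → (e → (t → e))); neither fits.
murn : e — quill needs (s → t); murn needs nothing (atomic); neither fits.
dax : ((t → e) → (e → s)) — quill needs (s → t); dax needs (t → e); neither fits.
plex — combines: plex : (((s → t) → (s → (e → s))) → e) takes quill : ((s → t) → (s → (e → s))) as argument, giving e.

plex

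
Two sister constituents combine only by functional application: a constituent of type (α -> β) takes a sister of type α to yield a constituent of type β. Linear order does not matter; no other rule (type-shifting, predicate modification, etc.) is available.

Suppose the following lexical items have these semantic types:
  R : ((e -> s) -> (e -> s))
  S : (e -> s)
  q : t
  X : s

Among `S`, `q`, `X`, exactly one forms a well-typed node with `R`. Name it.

S

S — combines: R : ((e -> s) -> (e -> s)) takes S : (e -> s) as argument, giving (e -> s).
q : t — does not combine with R.
X : s — does not combine with R.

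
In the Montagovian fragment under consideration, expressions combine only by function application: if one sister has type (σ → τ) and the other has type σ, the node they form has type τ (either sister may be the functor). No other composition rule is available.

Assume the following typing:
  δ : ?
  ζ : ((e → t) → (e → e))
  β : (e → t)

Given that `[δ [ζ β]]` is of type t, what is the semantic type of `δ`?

[δ [ζ β]] must have type t. The sister [ζ β] has type (e → e); that is not a function onto t, so δ must be the functor, of type ((e → e) → t).

((e → e) → t)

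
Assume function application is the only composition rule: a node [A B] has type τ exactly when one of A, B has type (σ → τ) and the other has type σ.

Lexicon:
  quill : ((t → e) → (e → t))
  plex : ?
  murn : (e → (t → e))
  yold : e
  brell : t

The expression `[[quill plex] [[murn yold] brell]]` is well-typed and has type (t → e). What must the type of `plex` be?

At [[quill plex] [[murn yold] brell]] (required: (t → e)): [[murn yold] brell] is e, which is not a function with range (t → e); hence [quill plex] is the functor — type (e → (t → e)).
At [quill plex] (required: (e → (t → e))): quill is ((t → e) → (e → t)), which is not a function with range (e → (t → e)); hence plex is the functor — type (((t → e) → (e → t)) → (e → (t → e))).

(((t → e) → (e → t)) → (e → (t → e)))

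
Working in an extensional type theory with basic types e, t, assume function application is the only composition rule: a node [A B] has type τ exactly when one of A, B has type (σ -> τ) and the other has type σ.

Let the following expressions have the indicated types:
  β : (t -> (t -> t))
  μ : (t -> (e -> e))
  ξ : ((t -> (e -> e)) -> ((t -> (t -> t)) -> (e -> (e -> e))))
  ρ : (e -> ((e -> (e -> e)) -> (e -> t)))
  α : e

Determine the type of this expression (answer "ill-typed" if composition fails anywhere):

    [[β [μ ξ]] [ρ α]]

(e -> t)

[μ ξ]: ξ is ((t -> (e -> e)) -> ((t -> (t -> t)) -> (e -> (e -> e)))), μ is (t -> (e -> e)); result ((t -> (t -> t)) -> (e -> (e -> e))).
[β [μ ξ]]: [μ ξ] is ((t -> (t -> t)) -> (e -> (e -> e))), β is (t -> (t -> t)); result (e -> (e -> e)).
[ρ α]: ρ is (e -> ((e -> (e -> e)) -> (e -> t))), α is e; result ((e -> (e -> e)) -> (e -> t)).
[[β [μ ξ]] [ρ α]]: [ρ α] is ((e -> (e -> e)) -> (e -> t)), [β [μ ξ]] is (e -> (e -> e)); result (e -> t).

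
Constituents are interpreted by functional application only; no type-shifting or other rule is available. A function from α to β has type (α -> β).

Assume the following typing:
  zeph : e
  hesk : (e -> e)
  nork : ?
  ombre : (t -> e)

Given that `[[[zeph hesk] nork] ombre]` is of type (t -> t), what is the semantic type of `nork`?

(e -> ((t -> e) -> (t -> t)))

[[[zeph hesk] nork] ombre] must have type (t -> t). The sister ombre has type (t -> e); that is not a function onto (t -> t), so [[zeph hesk] nork] must be the functor, of type ((t -> e) -> (t -> t)).
[[zeph hesk] nork] must have type ((t -> e) -> (t -> t)). The sister [zeph hesk] has type e; that is not a function onto ((t -> e) -> (t -> t)), so nork must be the functor, of type (e -> ((t -> e) -> (t -> t))).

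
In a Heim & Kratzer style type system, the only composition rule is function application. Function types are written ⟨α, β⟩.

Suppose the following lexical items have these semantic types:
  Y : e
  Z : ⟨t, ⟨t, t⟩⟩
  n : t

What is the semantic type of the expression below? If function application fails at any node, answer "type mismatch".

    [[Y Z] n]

At [Y Z]: neither e nor ⟨t, ⟨t, t⟩⟩ can take the other as argument; the node is ill-typed.

type mismatch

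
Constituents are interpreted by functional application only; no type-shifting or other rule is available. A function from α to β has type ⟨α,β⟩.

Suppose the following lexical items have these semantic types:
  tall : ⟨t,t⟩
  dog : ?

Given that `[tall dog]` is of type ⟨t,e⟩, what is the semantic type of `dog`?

⟨⟨t,t⟩,⟨t,e⟩⟩

At [tall dog] (required: ⟨t,e⟩): tall is ⟨t,t⟩, which is not a function with range ⟨t,e⟩; hence dog is the functor — type ⟨⟨t,t⟩,⟨t,e⟩⟩.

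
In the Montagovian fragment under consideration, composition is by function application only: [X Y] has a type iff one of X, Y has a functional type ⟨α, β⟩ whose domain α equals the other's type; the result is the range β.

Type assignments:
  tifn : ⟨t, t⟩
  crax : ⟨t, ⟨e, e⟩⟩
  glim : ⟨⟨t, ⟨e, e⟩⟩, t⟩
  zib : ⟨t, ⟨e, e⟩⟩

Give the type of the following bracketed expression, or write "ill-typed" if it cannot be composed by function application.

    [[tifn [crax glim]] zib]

⟨e, e⟩

[crax glim]: functor glim : ⟨⟨t, ⟨e, e⟩⟩, t⟩, argument crax : ⟨t, ⟨e, e⟩⟩; result t.
[tifn [crax glim]]: functor tifn : ⟨t, t⟩, argument [crax glim] : t; result t.
[[tifn [crax glim]] zib]: functor zib : ⟨t, ⟨e, e⟩⟩, argument [tifn [crax glim]] : t; result ⟨e, e⟩.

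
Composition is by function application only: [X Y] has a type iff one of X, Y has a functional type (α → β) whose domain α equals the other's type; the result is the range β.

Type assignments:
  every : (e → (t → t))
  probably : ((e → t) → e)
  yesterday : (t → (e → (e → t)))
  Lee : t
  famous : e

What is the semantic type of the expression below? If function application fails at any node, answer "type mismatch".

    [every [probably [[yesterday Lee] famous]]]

(t → t)

[yesterday Lee]: yesterday is (t → (e → (e → t))), Lee is t; result (e → (e → t)).
[[yesterday Lee] famous]: [yesterday Lee] is (e → (e → t)), famous is e; result (e → t).
[probably [[yesterday Lee] famous]]: probably is ((e → t) → e), [[yesterday Lee] famous] is (e → t); result e.
[every [probably [[yesterday Lee] famous]]]: every is (e → (t → t)), [probably [[yesterday Lee] famous]] is e; result (t → t).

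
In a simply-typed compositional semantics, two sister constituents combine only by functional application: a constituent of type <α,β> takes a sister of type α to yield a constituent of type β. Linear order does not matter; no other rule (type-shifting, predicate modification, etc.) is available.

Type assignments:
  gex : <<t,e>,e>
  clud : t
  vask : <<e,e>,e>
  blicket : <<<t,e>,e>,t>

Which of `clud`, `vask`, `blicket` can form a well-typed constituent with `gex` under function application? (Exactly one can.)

blicket

clud : t — gex needs <t,e>; clud needs nothing (atomic); neither fits.
vask : <<e,e>,e> — gex needs <t,e>; vask needs <e,e>; neither fits.
blicket — combines: blicket : <<<t,e>,e>,t> takes gex : <<t,e>,e> as argument, giving t.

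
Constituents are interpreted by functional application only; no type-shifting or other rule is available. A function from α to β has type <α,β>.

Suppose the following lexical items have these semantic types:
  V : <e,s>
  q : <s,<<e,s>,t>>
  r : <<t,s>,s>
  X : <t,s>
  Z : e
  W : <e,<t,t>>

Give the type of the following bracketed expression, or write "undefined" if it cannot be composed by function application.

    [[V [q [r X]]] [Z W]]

t

[r X]: functor r : <<t,s>,s>, argument X : <t,s>; result s.
[q [r X]]: functor q : <s,<<e,s>,t>>, argument [r X] : s; result <<e,s>,t>.
[V [q [r X]]]: functor [q [r X]] : <<e,s>,t>, argument V : <e,s>; result t.
[Z W]: functor W : <e,<t,t>>, argument Z : e; result <t,t>.
[[V [q [r X]]] [Z W]]: functor [Z W] : <t,t>, argument [V [q [r X]]] : t; result t.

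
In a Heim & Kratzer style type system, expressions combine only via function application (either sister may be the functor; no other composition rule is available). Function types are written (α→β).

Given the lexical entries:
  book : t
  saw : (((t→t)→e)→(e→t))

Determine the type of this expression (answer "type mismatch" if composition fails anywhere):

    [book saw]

At [book saw]: neither t nor (((t→t)→e)→(e→t)) can take the other as argument; the node is ill-typed.

type mismatch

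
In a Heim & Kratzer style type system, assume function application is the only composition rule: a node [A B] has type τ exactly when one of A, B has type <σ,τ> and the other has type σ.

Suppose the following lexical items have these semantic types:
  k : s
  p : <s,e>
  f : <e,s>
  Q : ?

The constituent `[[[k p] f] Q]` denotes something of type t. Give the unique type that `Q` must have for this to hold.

[[[k p] f] Q] must have type t. The sister [[k p] f] has type s; that is not a function onto t, so Q must be the functor, of type <s,t>.

<s,t>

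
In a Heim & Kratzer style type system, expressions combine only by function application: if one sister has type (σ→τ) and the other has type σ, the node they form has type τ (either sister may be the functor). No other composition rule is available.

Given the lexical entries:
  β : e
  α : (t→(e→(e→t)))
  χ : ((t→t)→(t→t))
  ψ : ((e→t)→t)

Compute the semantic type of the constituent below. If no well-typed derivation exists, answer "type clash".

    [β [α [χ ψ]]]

type clash

[χ ψ]: ((t→t)→(t→t)) with ((e→t)→t) — neither is a function whose domain matches the other; composition fails here.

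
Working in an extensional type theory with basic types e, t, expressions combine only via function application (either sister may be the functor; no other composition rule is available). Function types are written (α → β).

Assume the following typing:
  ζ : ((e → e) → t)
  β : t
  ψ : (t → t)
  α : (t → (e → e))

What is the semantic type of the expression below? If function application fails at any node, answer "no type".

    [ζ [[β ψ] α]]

[β ψ]: (t → t) applied to t yields t.
[[β ψ] α]: (t → (e → e)) applied to t yields (e → e).
[ζ [[β ψ] α]]: ((e → e) → t) applied to (e → e) yields t.

t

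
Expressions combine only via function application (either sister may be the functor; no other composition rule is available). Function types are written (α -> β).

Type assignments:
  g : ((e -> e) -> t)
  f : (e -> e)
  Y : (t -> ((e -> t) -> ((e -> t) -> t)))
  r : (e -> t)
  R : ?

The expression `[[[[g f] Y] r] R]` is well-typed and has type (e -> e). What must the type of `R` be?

At [[[[g f] Y] r] R] (required: (e -> e)): [[[g f] Y] r] is ((e -> t) -> t), which is not a function with range (e -> e); hence R is the functor — type (((e -> t) -> t) -> (e -> e)).

(((e -> t) -> t) -> (e -> e))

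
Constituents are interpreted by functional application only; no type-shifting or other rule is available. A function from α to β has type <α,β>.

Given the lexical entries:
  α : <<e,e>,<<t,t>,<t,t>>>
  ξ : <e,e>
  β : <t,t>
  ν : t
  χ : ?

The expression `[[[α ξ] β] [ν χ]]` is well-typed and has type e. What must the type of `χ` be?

<t,<<t,t>,e>>

[[[α ξ] β] [ν χ]] must have type e. The sister [[α ξ] β] has type <t,t>; that is not a function onto e, so [ν χ] must be the functor, of type <<t,t>,e>.
[ν χ] must have type <<t,t>,e>. The sister ν has type t; that is not a function onto <<t,t>,e>, so χ must be the functor, of type <t,<<t,t>,e>>.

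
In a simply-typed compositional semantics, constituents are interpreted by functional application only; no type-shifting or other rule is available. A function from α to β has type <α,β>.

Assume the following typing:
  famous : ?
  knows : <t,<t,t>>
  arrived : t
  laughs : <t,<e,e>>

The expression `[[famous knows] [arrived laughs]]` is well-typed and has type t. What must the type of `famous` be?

<<t,<t,t>>,<<e,e>,t>>

For [[famous knows] [arrived laughs]] to have type t with [arrived laughs] of type <e,e>, [famous knows] must be the function: [famous knows] : <<e,e>,t>.
For [famous knows] to have type <<e,e>,t> with knows of type <t,<t,t>>, famous must be the function: famous : <<t,<t,t>>,<<e,e>,t>>.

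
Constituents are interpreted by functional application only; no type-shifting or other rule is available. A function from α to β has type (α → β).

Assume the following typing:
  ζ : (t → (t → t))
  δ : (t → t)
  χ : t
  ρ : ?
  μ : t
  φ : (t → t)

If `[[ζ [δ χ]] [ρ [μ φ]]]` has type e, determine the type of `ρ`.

(t → ((t → t) → e))

[[ζ [δ χ]] [ρ [μ φ]]] is required to be e. [ζ [δ χ]] : (t → t) cannot yield e as functor, so [ρ [μ φ]] : ((t → t) → e).
[ρ [μ φ]] is required to be ((t → t) → e). [μ φ] : t cannot yield ((t → t) → e) as functor, so ρ : (t → ((t → t) → e)).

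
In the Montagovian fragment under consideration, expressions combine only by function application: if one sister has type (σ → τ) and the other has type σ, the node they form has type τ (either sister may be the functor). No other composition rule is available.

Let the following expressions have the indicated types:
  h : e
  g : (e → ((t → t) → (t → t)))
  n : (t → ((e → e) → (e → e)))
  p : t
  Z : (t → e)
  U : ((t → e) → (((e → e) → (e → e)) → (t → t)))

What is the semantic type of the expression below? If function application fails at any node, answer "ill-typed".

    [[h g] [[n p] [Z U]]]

[h g]: functor g : (e → ((t → t) → (t → t))), argument h : e; result ((t → t) → (t → t)).
[n p]: functor n : (t → ((e → e) → (e → e))), argument p : t; result ((e → e) → (e → e)).
[Z U]: functor U : ((t → e) → (((e → e) → (e → e)) → (t → t))), argument Z : (t → e); result (((e → e) → (e → e)) → (t → t)).
[[n p] [Z U]]: functor [Z U] : (((e → e) → (e → e)) → (t → t)), argument [n p] : ((e → e) → (e → e)); result (t → t).
[[h g] [[n p] [Z U]]]: functor [h g] : ((t → t) → (t → t)), argument [[n p] [Z U]] : (t → t); result (t → t).

(t → t)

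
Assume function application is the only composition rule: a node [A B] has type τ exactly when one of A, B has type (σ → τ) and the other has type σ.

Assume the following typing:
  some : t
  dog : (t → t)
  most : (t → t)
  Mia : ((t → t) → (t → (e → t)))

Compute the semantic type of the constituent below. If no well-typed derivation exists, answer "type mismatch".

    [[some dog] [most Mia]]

(e → t)

[some dog]: (t → t) applied to t yields t.
[most Mia]: ((t → t) → (t → (e → t))) applied to (t → t) yields (t → (e → t)).
[[some dog] [most Mia]]: (t → (e → t)) applied to t yields (e → t).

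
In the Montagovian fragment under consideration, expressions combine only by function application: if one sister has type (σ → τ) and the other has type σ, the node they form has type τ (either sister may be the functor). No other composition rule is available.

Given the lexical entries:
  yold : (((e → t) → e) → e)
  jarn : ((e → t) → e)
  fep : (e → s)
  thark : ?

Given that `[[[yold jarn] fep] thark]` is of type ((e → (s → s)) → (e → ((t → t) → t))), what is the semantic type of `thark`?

For [[[yold jarn] fep] thark] to have type ((e → (s → s)) → (e → ((t → t) → t))) with [[yold jarn] fep] of type s, thark must be the function: thark : (s → ((e → (s → s)) → (e → ((t → t) → t)))).

(s → ((e → (s → s)) → (e → ((t → t) → t))))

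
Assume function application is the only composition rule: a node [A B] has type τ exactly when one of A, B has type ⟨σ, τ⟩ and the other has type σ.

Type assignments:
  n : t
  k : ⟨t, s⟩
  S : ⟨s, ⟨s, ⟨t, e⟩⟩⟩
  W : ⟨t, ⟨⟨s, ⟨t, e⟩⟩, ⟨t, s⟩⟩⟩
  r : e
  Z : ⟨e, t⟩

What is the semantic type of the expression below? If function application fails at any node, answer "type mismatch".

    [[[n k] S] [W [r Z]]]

⟨t, s⟩

[n k]: k is ⟨t, s⟩, n is t; result s.
[[n k] S]: S is ⟨s, ⟨s, ⟨t, e⟩⟩⟩, [n k] is s; result ⟨s, ⟨t, e⟩⟩.
[r Z]: Z is ⟨e, t⟩, r is e; result t.
[W [r Z]]: W is ⟨t, ⟨⟨s, ⟨t, e⟩⟩, ⟨t, s⟩⟩⟩, [r Z] is t; result ⟨⟨s, ⟨t, e⟩⟩, ⟨t, s⟩⟩.
[[[n k] S] [W [r Z]]]: [W [r Z]] is ⟨⟨s, ⟨t, e⟩⟩, ⟨t, s⟩⟩, [[n k] S] is ⟨s, ⟨t, e⟩⟩; result ⟨t, s⟩.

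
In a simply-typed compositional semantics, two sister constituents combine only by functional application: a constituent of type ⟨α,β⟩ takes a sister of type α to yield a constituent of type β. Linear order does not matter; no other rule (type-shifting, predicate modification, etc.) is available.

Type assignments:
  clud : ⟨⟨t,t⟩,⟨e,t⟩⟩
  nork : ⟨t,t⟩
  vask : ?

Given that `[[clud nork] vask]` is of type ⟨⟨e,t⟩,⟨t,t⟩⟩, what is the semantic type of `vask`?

⟨⟨e,t⟩,⟨⟨e,t⟩,⟨t,t⟩⟩⟩

For [[clud nork] vask] to have type ⟨⟨e,t⟩,⟨t,t⟩⟩ with [clud nork] of type ⟨e,t⟩, vask must be the function: vask : ⟨⟨e,t⟩,⟨⟨e,t⟩,⟨t,t⟩⟩⟩.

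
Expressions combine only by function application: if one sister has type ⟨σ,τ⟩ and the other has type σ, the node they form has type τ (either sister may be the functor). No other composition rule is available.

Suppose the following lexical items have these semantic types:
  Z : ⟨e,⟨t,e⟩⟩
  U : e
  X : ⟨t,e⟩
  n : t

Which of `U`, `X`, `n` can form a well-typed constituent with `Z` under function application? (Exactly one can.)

U

U — combines: Z : ⟨e,⟨t,e⟩⟩ takes U : e as argument, giving ⟨t,e⟩.
X : ⟨t,e⟩ — no; Z wants e, and X wants t.
n : t — no; Z wants e, and n wants nothing (atomic).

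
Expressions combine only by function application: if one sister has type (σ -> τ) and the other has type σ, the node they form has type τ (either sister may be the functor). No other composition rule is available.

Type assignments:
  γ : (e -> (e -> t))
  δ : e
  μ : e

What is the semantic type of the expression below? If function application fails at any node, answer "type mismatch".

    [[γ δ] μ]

[γ δ]: (e -> (e -> t)) applied to e yields (e -> t).
[[γ δ] μ]: (e -> t) applied to e yields t.

t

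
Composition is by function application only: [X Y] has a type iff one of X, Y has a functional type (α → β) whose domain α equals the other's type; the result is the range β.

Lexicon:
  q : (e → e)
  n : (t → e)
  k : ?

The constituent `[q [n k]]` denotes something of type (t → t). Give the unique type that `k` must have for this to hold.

((t → e) → ((e → e) → (t → t)))

[q [n k]] is required to be (t → t). q : (e → e) cannot yield (t → t) as functor, so [n k] : ((e → e) → (t → t)).
[n k] is required to be ((e → e) → (t → t)). n : (t → e) cannot yield ((e → e) → (t → t)) as functor, so k : ((t → e) → ((e → e) → (t → t))).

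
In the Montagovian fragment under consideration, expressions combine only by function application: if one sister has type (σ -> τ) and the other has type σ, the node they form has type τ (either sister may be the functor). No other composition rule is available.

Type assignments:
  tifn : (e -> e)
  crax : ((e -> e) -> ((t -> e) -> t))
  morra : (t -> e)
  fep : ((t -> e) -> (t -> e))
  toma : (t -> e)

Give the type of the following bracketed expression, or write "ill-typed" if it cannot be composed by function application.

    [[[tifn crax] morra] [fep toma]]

e

[tifn crax] — crax of type ((e -> e) -> ((t -> e) -> t)) combines with tifn of type (e -> e): type ((t -> e) -> t).
[[tifn crax] morra] — [tifn crax] of type ((t -> e) -> t) combines with morra of type (t -> e): type t.
[fep toma] — fep of type ((t -> e) -> (t -> e)) combines with toma of type (t -> e): type (t -> e).
[[[tifn crax] morra] [fep toma]] — [fep toma] of type (t -> e) combines with [[tifn crax] morra] of type t: type e.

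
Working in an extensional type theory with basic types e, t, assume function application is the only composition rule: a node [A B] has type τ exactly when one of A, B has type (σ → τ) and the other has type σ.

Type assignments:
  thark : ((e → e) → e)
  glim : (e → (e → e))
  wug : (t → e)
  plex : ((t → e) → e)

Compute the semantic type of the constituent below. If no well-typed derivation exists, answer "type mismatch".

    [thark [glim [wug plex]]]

e

[wug plex]: functor plex : ((t → e) → e), argument wug : (t → e); result e.
[glim [wug plex]]: functor glim : (e → (e → e)), argument [wug plex] : e; result (e → e).
[thark [glim [wug plex]]]: functor thark : ((e → e) → e), argument [glim [wug plex]] : (e → e); result e.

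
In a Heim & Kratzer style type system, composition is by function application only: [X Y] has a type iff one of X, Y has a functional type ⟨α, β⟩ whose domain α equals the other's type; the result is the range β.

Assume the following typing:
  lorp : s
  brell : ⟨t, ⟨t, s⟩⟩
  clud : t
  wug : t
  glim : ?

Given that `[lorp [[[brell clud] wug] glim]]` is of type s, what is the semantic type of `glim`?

⟨s, ⟨s, s⟩⟩

For [lorp [[[brell clud] wug] glim]] to have type s with lorp of type s, [[[brell clud] wug] glim] must be the function: [[[brell clud] wug] glim] : ⟨s, s⟩.
For [[[brell clud] wug] glim] to have type ⟨s, s⟩ with [[brell clud] wug] of type s, glim must be the function: glim : ⟨s, ⟨s, s⟩⟩.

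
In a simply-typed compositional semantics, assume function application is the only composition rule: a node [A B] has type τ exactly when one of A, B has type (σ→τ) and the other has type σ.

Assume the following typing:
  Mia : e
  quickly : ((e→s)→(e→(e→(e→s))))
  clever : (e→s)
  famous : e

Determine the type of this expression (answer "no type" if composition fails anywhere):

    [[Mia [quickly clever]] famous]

[quickly clever]: quickly is ((e→s)→(e→(e→(e→s)))), clever is (e→s); result (e→(e→(e→s))).
[Mia [quickly clever]]: [quickly clever] is (e→(e→(e→s))), Mia is e; result (e→(e→s)).
[[Mia [quickly clever]] famous]: [Mia [quickly clever]] is (e→(e→s)), famous is e; result (e→s).

(e→s)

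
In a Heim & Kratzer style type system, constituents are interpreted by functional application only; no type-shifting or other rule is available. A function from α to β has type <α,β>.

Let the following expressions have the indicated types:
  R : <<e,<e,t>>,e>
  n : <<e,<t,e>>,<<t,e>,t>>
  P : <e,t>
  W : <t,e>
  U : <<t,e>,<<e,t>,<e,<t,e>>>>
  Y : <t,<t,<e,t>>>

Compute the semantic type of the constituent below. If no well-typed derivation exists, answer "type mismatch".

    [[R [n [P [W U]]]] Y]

[W U]: functor U : <<t,e>,<<e,t>,<e,<t,e>>>>, argument W : <t,e>; result <<e,t>,<e,<t,e>>>.
[P [W U]]: functor [W U] : <<e,t>,<e,<t,e>>>, argument P : <e,t>; result <e,<t,e>>.
[n [P [W U]]]: functor n : <<e,<t,e>>,<<t,e>,t>>, argument [P [W U]] : <e,<t,e>>; result <<t,e>,t>.
[R [n [P [W U]]]]: <<e,<e,t>>,e> with <<t,e>,t> — neither is a function whose domain matches the other; composition fails here.

type mismatch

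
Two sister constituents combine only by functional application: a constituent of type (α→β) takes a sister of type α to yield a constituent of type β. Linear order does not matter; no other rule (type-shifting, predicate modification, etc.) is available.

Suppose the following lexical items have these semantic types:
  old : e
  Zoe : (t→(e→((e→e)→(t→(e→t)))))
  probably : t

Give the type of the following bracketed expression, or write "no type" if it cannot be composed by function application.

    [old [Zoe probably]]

((e→e)→(t→(e→t)))

[Zoe probably]: (t→(e→((e→e)→(t→(e→t))))) applied to t yields (e→((e→e)→(t→(e→t)))).
[old [Zoe probably]]: (e→((e→e)→(t→(e→t)))) applied to e yields ((e→e)→(t→(e→t))).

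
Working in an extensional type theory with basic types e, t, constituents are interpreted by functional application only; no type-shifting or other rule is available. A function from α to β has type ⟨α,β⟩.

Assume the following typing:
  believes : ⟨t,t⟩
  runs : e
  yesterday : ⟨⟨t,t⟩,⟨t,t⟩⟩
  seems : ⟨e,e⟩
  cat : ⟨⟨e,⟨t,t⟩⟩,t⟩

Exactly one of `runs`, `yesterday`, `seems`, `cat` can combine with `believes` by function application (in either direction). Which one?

runs : e — does not combine with believes.
yesterday — combines: yesterday : ⟨⟨t,t⟩,⟨t,t⟩⟩ takes believes : ⟨t,t⟩ as argument, giving ⟨t,t⟩.
seems : ⟨e,e⟩ — does not combine with believes.
cat : ⟨⟨e,⟨t,t⟩⟩,t⟩ — does not combine with believes.

yesterday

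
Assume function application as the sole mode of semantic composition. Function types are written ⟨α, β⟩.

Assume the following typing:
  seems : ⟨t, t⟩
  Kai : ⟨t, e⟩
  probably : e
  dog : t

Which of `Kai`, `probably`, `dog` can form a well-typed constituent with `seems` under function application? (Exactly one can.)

dog

Kai : ⟨t, e⟩ — does not combine with seems.
probably : e — does not combine with seems.
dog — combines: seems : ⟨t, t⟩ takes dog : t as argument, giving t.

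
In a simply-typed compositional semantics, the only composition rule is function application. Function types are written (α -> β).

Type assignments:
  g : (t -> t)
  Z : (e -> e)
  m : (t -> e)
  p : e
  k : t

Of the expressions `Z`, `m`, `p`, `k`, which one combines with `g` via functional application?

k

Z : (e -> e) — g needs t; Z needs e; neither fits.
m : (t -> e) — g needs t; m needs t; neither fits.
p : e — g needs t; p needs nothing (atomic); neither fits.
k — combines: g : (t -> t) takes k : t as argument, giving t.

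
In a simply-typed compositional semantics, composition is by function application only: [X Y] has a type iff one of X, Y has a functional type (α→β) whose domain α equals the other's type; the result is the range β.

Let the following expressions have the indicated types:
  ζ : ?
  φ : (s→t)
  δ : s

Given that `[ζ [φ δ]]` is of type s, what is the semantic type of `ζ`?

(t→s)

At [ζ [φ δ]] (required: s): [φ δ] is t, which is not a function with range s; hence ζ is the functor — type (t→s).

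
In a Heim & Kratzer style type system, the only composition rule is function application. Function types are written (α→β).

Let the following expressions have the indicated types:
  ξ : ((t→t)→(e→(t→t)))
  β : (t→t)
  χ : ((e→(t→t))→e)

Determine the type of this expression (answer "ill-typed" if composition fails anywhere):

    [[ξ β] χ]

e

[ξ β]: functor ξ : ((t→t)→(e→(t→t))), argument β : (t→t); result (e→(t→t)).
[[ξ β] χ]: functor χ : ((e→(t→t))→e), argument [ξ β] : (e→(t→t)); result e.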